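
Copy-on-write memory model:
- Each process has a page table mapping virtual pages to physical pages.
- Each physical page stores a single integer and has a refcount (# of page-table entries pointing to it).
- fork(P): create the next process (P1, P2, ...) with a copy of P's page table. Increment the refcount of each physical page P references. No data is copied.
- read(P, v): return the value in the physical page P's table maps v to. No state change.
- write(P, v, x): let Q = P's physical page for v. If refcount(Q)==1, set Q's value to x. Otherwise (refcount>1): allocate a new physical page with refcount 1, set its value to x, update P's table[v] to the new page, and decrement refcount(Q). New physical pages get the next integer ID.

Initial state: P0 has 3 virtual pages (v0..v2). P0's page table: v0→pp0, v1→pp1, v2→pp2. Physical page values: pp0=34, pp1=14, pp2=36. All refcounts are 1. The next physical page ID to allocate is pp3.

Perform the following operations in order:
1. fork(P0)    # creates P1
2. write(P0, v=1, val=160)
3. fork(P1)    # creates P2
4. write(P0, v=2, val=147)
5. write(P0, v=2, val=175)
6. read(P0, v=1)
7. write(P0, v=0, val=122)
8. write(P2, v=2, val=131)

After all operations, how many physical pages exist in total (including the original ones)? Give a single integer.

Op 1: fork(P0) -> P1. 3 ppages; refcounts: pp0:2 pp1:2 pp2:2
Op 2: write(P0, v1, 160). refcount(pp1)=2>1 -> COPY to pp3. 4 ppages; refcounts: pp0:2 pp1:1 pp2:2 pp3:1
Op 3: fork(P1) -> P2. 4 ppages; refcounts: pp0:3 pp1:2 pp2:3 pp3:1
Op 4: write(P0, v2, 147). refcount(pp2)=3>1 -> COPY to pp4. 5 ppages; refcounts: pp0:3 pp1:2 pp2:2 pp3:1 pp4:1
Op 5: write(P0, v2, 175). refcount(pp4)=1 -> write in place. 5 ppages; refcounts: pp0:3 pp1:2 pp2:2 pp3:1 pp4:1
Op 6: read(P0, v1) -> 160. No state change.
Op 7: write(P0, v0, 122). refcount(pp0)=3>1 -> COPY to pp5. 6 ppages; refcounts: pp0:2 pp1:2 pp2:2 pp3:1 pp4:1 pp5:1
Op 8: write(P2, v2, 131). refcount(pp2)=2>1 -> COPY to pp6. 7 ppages; refcounts: pp0:2 pp1:2 pp2:1 pp3:1 pp4:1 pp5:1 pp6:1

Answer: 7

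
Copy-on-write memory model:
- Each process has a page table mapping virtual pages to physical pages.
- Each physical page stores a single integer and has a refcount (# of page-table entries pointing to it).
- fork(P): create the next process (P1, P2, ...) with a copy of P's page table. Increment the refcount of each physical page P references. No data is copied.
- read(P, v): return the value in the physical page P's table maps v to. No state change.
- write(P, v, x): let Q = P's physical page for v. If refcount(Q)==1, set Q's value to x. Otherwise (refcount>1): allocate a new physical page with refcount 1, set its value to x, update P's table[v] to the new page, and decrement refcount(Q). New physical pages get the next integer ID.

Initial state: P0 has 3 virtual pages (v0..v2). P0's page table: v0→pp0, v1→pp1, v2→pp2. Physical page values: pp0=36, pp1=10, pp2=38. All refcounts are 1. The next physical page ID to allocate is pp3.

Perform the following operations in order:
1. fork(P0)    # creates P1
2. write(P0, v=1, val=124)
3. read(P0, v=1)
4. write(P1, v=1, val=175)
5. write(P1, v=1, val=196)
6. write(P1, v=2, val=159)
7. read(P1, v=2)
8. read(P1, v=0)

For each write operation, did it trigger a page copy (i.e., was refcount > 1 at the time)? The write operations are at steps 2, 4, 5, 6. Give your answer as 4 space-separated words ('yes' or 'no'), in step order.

Op 1: fork(P0) -> P1. 3 ppages; refcounts: pp0:2 pp1:2 pp2:2
Op 2: write(P0, v1, 124). refcount(pp1)=2>1 -> COPY to pp3. 4 ppages; refcounts: pp0:2 pp1:1 pp2:2 pp3:1
Op 3: read(P0, v1) -> 124. No state change.
Op 4: write(P1, v1, 175). refcount(pp1)=1 -> write in place. 4 ppages; refcounts: pp0:2 pp1:1 pp2:2 pp3:1
Op 5: write(P1, v1, 196). refcount(pp1)=1 -> write in place. 4 ppages; refcounts: pp0:2 pp1:1 pp2:2 pp3:1
Op 6: write(P1, v2, 159). refcount(pp2)=2>1 -> COPY to pp4. 5 ppages; refcounts: pp0:2 pp1:1 pp2:1 pp3:1 pp4:1
Op 7: read(P1, v2) -> 159. No state change.
Op 8: read(P1, v0) -> 36. No state change.

yes no no yes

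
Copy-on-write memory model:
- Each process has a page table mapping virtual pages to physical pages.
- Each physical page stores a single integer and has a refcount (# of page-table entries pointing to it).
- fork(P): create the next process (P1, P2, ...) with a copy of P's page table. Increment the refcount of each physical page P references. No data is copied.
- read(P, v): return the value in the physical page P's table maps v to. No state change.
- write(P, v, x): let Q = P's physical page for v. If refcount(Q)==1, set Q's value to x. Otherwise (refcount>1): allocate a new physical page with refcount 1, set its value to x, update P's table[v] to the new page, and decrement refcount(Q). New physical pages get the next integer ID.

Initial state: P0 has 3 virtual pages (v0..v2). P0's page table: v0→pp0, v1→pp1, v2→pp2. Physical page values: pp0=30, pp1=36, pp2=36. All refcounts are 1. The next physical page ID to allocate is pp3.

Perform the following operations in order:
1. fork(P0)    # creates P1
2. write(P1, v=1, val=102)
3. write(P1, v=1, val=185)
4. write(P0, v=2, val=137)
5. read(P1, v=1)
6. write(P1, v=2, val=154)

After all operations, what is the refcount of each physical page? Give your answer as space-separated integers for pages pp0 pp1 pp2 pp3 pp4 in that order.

Op 1: fork(P0) -> P1. 3 ppages; refcounts: pp0:2 pp1:2 pp2:2
Op 2: write(P1, v1, 102). refcount(pp1)=2>1 -> COPY to pp3. 4 ppages; refcounts: pp0:2 pp1:1 pp2:2 pp3:1
Op 3: write(P1, v1, 185). refcount(pp3)=1 -> write in place. 4 ppages; refcounts: pp0:2 pp1:1 pp2:2 pp3:1
Op 4: write(P0, v2, 137). refcount(pp2)=2>1 -> COPY to pp4. 5 ppages; refcounts: pp0:2 pp1:1 pp2:1 pp3:1 pp4:1
Op 5: read(P1, v1) -> 185. No state change.
Op 6: write(P1, v2, 154). refcount(pp2)=1 -> write in place. 5 ppages; refcounts: pp0:2 pp1:1 pp2:1 pp3:1 pp4:1

Answer: 2 1 1 1 1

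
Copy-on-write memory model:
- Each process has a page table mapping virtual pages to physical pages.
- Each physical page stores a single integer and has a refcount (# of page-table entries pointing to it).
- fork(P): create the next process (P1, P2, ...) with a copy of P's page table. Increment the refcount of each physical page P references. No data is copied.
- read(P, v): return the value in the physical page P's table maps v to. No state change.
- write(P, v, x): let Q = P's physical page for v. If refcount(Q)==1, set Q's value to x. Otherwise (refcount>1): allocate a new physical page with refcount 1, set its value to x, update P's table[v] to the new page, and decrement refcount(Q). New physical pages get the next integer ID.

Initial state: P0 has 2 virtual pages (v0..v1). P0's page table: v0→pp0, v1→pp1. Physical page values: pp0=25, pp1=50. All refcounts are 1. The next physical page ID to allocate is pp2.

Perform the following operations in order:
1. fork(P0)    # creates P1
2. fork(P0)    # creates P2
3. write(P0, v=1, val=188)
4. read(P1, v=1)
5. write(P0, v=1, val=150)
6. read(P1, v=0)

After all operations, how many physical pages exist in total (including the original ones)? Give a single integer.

Op 1: fork(P0) -> P1. 2 ppages; refcounts: pp0:2 pp1:2
Op 2: fork(P0) -> P2. 2 ppages; refcounts: pp0:3 pp1:3
Op 3: write(P0, v1, 188). refcount(pp1)=3>1 -> COPY to pp2. 3 ppages; refcounts: pp0:3 pp1:2 pp2:1
Op 4: read(P1, v1) -> 50. No state change.
Op 5: write(P0, v1, 150). refcount(pp2)=1 -> write in place. 3 ppages; refcounts: pp0:3 pp1:2 pp2:1
Op 6: read(P1, v0) -> 25. No state change.

Answer: 3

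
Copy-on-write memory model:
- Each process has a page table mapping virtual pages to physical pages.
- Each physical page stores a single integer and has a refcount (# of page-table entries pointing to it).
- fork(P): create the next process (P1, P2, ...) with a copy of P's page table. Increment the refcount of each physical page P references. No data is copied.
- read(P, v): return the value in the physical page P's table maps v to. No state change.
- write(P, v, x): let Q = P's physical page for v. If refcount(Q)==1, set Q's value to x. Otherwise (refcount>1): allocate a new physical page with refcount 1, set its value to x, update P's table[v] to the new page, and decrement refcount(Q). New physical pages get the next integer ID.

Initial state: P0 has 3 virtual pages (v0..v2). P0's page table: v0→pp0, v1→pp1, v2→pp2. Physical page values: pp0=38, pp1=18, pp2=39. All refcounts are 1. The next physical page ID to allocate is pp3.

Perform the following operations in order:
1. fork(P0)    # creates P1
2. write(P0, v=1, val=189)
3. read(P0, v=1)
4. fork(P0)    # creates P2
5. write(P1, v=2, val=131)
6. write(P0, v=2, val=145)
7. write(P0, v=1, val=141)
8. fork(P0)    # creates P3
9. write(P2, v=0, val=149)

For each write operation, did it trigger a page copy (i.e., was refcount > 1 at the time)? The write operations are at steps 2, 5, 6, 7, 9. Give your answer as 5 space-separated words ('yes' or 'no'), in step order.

Op 1: fork(P0) -> P1. 3 ppages; refcounts: pp0:2 pp1:2 pp2:2
Op 2: write(P0, v1, 189). refcount(pp1)=2>1 -> COPY to pp3. 4 ppages; refcounts: pp0:2 pp1:1 pp2:2 pp3:1
Op 3: read(P0, v1) -> 189. No state change.
Op 4: fork(P0) -> P2. 4 ppages; refcounts: pp0:3 pp1:1 pp2:3 pp3:2
Op 5: write(P1, v2, 131). refcount(pp2)=3>1 -> COPY to pp4. 5 ppages; refcounts: pp0:3 pp1:1 pp2:2 pp3:2 pp4:1
Op 6: write(P0, v2, 145). refcount(pp2)=2>1 -> COPY to pp5. 6 ppages; refcounts: pp0:3 pp1:1 pp2:1 pp3:2 pp4:1 pp5:1
Op 7: write(P0, v1, 141). refcount(pp3)=2>1 -> COPY to pp6. 7 ppages; refcounts: pp0:3 pp1:1 pp2:1 pp3:1 pp4:1 pp5:1 pp6:1
Op 8: fork(P0) -> P3. 7 ppages; refcounts: pp0:4 pp1:1 pp2:1 pp3:1 pp4:1 pp5:2 pp6:2
Op 9: write(P2, v0, 149). refcount(pp0)=4>1 -> COPY to pp7. 8 ppages; refcounts: pp0:3 pp1:1 pp2:1 pp3:1 pp4:1 pp5:2 pp6:2 pp7:1

yes yes yes yes yes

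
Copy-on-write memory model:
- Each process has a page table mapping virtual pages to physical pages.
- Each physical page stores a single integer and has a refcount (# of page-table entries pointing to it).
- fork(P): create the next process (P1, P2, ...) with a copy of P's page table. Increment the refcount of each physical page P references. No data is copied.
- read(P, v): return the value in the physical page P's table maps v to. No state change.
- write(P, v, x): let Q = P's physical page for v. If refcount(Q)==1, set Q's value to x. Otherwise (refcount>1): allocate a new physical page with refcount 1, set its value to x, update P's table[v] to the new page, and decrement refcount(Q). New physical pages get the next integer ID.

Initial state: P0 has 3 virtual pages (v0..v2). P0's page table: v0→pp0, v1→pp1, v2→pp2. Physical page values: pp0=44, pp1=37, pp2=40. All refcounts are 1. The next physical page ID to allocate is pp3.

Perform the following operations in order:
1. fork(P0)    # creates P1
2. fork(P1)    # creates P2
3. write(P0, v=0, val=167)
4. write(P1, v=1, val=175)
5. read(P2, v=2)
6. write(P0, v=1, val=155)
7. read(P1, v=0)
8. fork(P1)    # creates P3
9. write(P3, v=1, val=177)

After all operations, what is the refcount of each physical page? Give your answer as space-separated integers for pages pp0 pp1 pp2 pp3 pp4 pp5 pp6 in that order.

Op 1: fork(P0) -> P1. 3 ppages; refcounts: pp0:2 pp1:2 pp2:2
Op 2: fork(P1) -> P2. 3 ppages; refcounts: pp0:3 pp1:3 pp2:3
Op 3: write(P0, v0, 167). refcount(pp0)=3>1 -> COPY to pp3. 4 ppages; refcounts: pp0:2 pp1:3 pp2:3 pp3:1
Op 4: write(P1, v1, 175). refcount(pp1)=3>1 -> COPY to pp4. 5 ppages; refcounts: pp0:2 pp1:2 pp2:3 pp3:1 pp4:1
Op 5: read(P2, v2) -> 40. No state change.
Op 6: write(P0, v1, 155). refcount(pp1)=2>1 -> COPY to pp5. 6 ppages; refcounts: pp0:2 pp1:1 pp2:3 pp3:1 pp4:1 pp5:1
Op 7: read(P1, v0) -> 44. No state change.
Op 8: fork(P1) -> P3. 6 ppages; refcounts: pp0:3 pp1:1 pp2:4 pp3:1 pp4:2 pp5:1
Op 9: write(P3, v1, 177). refcount(pp4)=2>1 -> COPY to pp6. 7 ppages; refcounts: pp0:3 pp1:1 pp2:4 pp3:1 pp4:1 pp5:1 pp6:1

Answer: 3 1 4 1 1 1 1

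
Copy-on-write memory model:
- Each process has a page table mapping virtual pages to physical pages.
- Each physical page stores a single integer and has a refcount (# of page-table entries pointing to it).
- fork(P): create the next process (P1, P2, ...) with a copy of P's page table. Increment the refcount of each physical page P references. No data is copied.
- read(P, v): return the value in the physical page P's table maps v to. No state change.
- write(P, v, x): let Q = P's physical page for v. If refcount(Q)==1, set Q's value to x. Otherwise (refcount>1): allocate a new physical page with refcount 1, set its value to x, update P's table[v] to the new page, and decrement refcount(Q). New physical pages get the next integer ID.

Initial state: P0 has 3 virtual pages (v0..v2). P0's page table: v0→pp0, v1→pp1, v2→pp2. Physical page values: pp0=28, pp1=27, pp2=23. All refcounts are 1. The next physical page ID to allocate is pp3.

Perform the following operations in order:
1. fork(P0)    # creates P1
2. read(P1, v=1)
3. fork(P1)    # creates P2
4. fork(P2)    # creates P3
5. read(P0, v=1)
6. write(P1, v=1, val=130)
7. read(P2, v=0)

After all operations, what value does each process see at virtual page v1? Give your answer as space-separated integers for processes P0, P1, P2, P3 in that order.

Answer: 27 130 27 27

Derivation:
Op 1: fork(P0) -> P1. 3 ppages; refcounts: pp0:2 pp1:2 pp2:2
Op 2: read(P1, v1) -> 27. No state change.
Op 3: fork(P1) -> P2. 3 ppages; refcounts: pp0:3 pp1:3 pp2:3
Op 4: fork(P2) -> P3. 3 ppages; refcounts: pp0:4 pp1:4 pp2:4
Op 5: read(P0, v1) -> 27. No state change.
Op 6: write(P1, v1, 130). refcount(pp1)=4>1 -> COPY to pp3. 4 ppages; refcounts: pp0:4 pp1:3 pp2:4 pp3:1
Op 7: read(P2, v0) -> 28. No state change.
P0: v1 -> pp1 = 27
P1: v1 -> pp3 = 130
P2: v1 -> pp1 = 27
P3: v1 -> pp1 = 27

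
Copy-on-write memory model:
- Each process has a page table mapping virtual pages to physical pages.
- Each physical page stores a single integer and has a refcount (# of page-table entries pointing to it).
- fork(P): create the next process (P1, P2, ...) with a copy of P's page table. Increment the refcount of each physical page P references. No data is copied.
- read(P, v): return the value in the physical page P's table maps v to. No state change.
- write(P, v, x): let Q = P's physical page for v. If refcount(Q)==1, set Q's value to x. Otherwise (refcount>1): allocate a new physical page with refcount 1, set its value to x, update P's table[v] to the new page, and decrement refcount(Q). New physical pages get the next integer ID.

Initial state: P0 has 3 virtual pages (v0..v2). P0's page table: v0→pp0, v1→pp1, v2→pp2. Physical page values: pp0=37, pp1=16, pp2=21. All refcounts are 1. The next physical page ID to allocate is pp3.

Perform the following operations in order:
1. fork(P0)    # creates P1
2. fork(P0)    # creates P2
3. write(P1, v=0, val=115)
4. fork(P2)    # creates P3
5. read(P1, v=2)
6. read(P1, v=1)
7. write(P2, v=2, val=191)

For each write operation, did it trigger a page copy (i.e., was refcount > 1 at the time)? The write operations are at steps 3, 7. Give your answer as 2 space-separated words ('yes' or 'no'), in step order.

Op 1: fork(P0) -> P1. 3 ppages; refcounts: pp0:2 pp1:2 pp2:2
Op 2: fork(P0) -> P2. 3 ppages; refcounts: pp0:3 pp1:3 pp2:3
Op 3: write(P1, v0, 115). refcount(pp0)=3>1 -> COPY to pp3. 4 ppages; refcounts: pp0:2 pp1:3 pp2:3 pp3:1
Op 4: fork(P2) -> P3. 4 ppages; refcounts: pp0:3 pp1:4 pp2:4 pp3:1
Op 5: read(P1, v2) -> 21. No state change.
Op 6: read(P1, v1) -> 16. No state change.
Op 7: write(P2, v2, 191). refcount(pp2)=4>1 -> COPY to pp4. 5 ppages; refcounts: pp0:3 pp1:4 pp2:3 pp3:1 pp4:1

yes yes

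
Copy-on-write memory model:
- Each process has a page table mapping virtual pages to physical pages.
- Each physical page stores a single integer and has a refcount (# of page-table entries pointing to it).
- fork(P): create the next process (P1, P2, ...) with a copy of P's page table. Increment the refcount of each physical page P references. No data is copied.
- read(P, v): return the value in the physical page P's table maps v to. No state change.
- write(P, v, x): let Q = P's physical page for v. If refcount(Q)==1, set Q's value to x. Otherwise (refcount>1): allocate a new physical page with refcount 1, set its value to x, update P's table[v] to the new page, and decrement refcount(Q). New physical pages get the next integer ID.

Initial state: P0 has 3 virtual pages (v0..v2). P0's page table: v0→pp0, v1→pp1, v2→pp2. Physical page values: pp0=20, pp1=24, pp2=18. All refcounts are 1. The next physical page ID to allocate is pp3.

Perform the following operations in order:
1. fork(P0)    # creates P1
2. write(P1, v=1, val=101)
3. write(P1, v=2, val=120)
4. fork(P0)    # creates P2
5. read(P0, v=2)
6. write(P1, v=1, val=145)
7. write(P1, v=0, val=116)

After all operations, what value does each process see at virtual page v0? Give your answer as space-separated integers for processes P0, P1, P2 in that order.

Op 1: fork(P0) -> P1. 3 ppages; refcounts: pp0:2 pp1:2 pp2:2
Op 2: write(P1, v1, 101). refcount(pp1)=2>1 -> COPY to pp3. 4 ppages; refcounts: pp0:2 pp1:1 pp2:2 pp3:1
Op 3: write(P1, v2, 120). refcount(pp2)=2>1 -> COPY to pp4. 5 ppages; refcounts: pp0:2 pp1:1 pp2:1 pp3:1 pp4:1
Op 4: fork(P0) -> P2. 5 ppages; refcounts: pp0:3 pp1:2 pp2:2 pp3:1 pp4:1
Op 5: read(P0, v2) -> 18. No state change.
Op 6: write(P1, v1, 145). refcount(pp3)=1 -> write in place. 5 ppages; refcounts: pp0:3 pp1:2 pp2:2 pp3:1 pp4:1
Op 7: write(P1, v0, 116). refcount(pp0)=3>1 -> COPY to pp5. 6 ppages; refcounts: pp0:2 pp1:2 pp2:2 pp3:1 pp4:1 pp5:1
P0: v0 -> pp0 = 20
P1: v0 -> pp5 = 116
P2: v0 -> pp0 = 20

Answer: 20 116 20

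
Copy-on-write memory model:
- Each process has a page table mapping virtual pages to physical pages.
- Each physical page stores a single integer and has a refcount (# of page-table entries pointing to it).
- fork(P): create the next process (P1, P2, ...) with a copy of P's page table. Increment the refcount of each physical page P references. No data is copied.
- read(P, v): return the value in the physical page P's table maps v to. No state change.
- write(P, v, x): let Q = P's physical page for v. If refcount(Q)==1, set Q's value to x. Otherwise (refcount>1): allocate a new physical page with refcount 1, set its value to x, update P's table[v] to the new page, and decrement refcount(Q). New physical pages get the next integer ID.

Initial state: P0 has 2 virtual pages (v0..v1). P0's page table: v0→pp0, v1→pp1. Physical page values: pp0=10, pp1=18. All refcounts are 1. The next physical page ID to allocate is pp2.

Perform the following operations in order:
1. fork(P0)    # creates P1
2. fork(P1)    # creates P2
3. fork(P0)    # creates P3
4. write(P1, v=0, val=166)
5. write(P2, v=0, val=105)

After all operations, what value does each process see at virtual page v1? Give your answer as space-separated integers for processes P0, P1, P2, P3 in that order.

Op 1: fork(P0) -> P1. 2 ppages; refcounts: pp0:2 pp1:2
Op 2: fork(P1) -> P2. 2 ppages; refcounts: pp0:3 pp1:3
Op 3: fork(P0) -> P3. 2 ppages; refcounts: pp0:4 pp1:4
Op 4: write(P1, v0, 166). refcount(pp0)=4>1 -> COPY to pp2. 3 ppages; refcounts: pp0:3 pp1:4 pp2:1
Op 5: write(P2, v0, 105). refcount(pp0)=3>1 -> COPY to pp3. 4 ppages; refcounts: pp0:2 pp1:4 pp2:1 pp3:1
P0: v1 -> pp1 = 18
P1: v1 -> pp1 = 18
P2: v1 -> pp1 = 18
P3: v1 -> pp1 = 18

Answer: 18 18 18 18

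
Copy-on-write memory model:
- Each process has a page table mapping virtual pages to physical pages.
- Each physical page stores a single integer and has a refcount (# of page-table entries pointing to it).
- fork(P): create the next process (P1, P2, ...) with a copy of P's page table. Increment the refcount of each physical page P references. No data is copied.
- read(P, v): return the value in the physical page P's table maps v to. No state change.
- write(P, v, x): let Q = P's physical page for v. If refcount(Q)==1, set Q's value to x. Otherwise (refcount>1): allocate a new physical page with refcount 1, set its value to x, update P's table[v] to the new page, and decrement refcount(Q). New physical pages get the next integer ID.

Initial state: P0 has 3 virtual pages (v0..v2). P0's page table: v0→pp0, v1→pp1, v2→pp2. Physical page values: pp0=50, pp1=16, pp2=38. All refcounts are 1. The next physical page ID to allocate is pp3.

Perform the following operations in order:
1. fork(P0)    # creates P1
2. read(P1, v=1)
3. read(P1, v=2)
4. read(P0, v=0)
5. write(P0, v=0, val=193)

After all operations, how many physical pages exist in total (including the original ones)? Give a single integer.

Answer: 4

Derivation:
Op 1: fork(P0) -> P1. 3 ppages; refcounts: pp0:2 pp1:2 pp2:2
Op 2: read(P1, v1) -> 16. No state change.
Op 3: read(P1, v2) -> 38. No state change.
Op 4: read(P0, v0) -> 50. No state change.
Op 5: write(P0, v0, 193). refcount(pp0)=2>1 -> COPY to pp3. 4 ppages; refcounts: pp0:1 pp1:2 pp2:2 pp3:1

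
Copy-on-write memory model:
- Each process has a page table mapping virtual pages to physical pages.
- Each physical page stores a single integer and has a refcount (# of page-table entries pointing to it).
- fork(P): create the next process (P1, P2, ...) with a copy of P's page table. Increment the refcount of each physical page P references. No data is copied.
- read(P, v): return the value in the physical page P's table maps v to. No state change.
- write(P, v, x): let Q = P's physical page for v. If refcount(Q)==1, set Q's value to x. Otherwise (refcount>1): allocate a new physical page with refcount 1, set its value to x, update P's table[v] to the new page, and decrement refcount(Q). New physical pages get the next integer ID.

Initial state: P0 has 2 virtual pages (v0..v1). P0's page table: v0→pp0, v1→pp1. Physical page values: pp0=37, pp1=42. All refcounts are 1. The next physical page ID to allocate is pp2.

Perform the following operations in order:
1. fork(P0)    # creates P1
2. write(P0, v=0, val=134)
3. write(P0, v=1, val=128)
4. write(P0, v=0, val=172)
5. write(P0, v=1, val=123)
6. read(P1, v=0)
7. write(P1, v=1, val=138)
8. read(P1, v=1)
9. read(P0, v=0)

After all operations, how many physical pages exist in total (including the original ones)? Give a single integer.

Op 1: fork(P0) -> P1. 2 ppages; refcounts: pp0:2 pp1:2
Op 2: write(P0, v0, 134). refcount(pp0)=2>1 -> COPY to pp2. 3 ppages; refcounts: pp0:1 pp1:2 pp2:1
Op 3: write(P0, v1, 128). refcount(pp1)=2>1 -> COPY to pp3. 4 ppages; refcounts: pp0:1 pp1:1 pp2:1 pp3:1
Op 4: write(P0, v0, 172). refcount(pp2)=1 -> write in place. 4 ppages; refcounts: pp0:1 pp1:1 pp2:1 pp3:1
Op 5: write(P0, v1, 123). refcount(pp3)=1 -> write in place. 4 ppages; refcounts: pp0:1 pp1:1 pp2:1 pp3:1
Op 6: read(P1, v0) -> 37. No state change.
Op 7: write(P1, v1, 138). refcount(pp1)=1 -> write in place. 4 ppages; refcounts: pp0:1 pp1:1 pp2:1 pp3:1
Op 8: read(P1, v1) -> 138. No state change.
Op 9: read(P0, v0) -> 172. No state change.

Answer: 4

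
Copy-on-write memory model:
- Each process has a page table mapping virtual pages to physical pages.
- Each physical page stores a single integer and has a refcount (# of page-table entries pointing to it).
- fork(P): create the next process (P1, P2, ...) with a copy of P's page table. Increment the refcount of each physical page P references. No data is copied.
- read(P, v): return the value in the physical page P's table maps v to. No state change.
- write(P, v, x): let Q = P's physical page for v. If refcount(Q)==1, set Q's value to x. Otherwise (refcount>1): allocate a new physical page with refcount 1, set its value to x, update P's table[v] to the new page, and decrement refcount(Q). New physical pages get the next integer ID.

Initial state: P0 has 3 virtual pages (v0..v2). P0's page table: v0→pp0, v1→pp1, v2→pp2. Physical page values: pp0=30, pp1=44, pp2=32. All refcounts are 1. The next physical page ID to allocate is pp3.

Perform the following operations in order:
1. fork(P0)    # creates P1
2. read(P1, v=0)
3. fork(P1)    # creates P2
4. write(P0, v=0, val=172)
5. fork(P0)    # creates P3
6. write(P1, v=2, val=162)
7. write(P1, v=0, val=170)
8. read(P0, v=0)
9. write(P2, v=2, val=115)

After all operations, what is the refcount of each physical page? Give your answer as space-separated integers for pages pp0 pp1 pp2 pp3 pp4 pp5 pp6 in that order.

Answer: 1 4 2 2 1 1 1

Derivation:
Op 1: fork(P0) -> P1. 3 ppages; refcounts: pp0:2 pp1:2 pp2:2
Op 2: read(P1, v0) -> 30. No state change.
Op 3: fork(P1) -> P2. 3 ppages; refcounts: pp0:3 pp1:3 pp2:3
Op 4: write(P0, v0, 172). refcount(pp0)=3>1 -> COPY to pp3. 4 ppages; refcounts: pp0:2 pp1:3 pp2:3 pp3:1
Op 5: fork(P0) -> P3. 4 ppages; refcounts: pp0:2 pp1:4 pp2:4 pp3:2
Op 6: write(P1, v2, 162). refcount(pp2)=4>1 -> COPY to pp4. 5 ppages; refcounts: pp0:2 pp1:4 pp2:3 pp3:2 pp4:1
Op 7: write(P1, v0, 170). refcount(pp0)=2>1 -> COPY to pp5. 6 ppages; refcounts: pp0:1 pp1:4 pp2:3 pp3:2 pp4:1 pp5:1
Op 8: read(P0, v0) -> 172. No state change.
Op 9: write(P2, v2, 115). refcount(pp2)=3>1 -> COPY to pp6. 7 ppages; refcounts: pp0:1 pp1:4 pp2:2 pp3:2 pp4:1 pp5:1 pp6:1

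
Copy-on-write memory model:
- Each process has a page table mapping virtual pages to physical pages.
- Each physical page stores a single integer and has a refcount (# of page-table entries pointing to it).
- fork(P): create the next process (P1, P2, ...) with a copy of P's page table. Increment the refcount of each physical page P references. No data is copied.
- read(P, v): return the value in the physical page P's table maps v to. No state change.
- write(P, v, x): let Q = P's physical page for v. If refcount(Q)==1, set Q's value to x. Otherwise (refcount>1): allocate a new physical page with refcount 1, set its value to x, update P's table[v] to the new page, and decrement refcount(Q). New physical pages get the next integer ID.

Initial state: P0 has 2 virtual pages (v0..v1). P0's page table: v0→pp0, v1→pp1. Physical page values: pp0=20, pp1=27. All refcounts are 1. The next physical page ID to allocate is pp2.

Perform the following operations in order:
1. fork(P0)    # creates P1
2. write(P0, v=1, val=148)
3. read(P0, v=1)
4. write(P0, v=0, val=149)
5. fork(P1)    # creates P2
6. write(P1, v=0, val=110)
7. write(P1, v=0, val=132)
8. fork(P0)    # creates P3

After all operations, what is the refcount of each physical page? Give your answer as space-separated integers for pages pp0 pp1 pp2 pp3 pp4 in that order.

Op 1: fork(P0) -> P1. 2 ppages; refcounts: pp0:2 pp1:2
Op 2: write(P0, v1, 148). refcount(pp1)=2>1 -> COPY to pp2. 3 ppages; refcounts: pp0:2 pp1:1 pp2:1
Op 3: read(P0, v1) -> 148. No state change.
Op 4: write(P0, v0, 149). refcount(pp0)=2>1 -> COPY to pp3. 4 ppages; refcounts: pp0:1 pp1:1 pp2:1 pp3:1
Op 5: fork(P1) -> P2. 4 ppages; refcounts: pp0:2 pp1:2 pp2:1 pp3:1
Op 6: write(P1, v0, 110). refcount(pp0)=2>1 -> COPY to pp4. 5 ppages; refcounts: pp0:1 pp1:2 pp2:1 pp3:1 pp4:1
Op 7: write(P1, v0, 132). refcount(pp4)=1 -> write in place. 5 ppages; refcounts: pp0:1 pp1:2 pp2:1 pp3:1 pp4:1
Op 8: fork(P0) -> P3. 5 ppages; refcounts: pp0:1 pp1:2 pp2:2 pp3:2 pp4:1

Answer: 1 2 2 2 1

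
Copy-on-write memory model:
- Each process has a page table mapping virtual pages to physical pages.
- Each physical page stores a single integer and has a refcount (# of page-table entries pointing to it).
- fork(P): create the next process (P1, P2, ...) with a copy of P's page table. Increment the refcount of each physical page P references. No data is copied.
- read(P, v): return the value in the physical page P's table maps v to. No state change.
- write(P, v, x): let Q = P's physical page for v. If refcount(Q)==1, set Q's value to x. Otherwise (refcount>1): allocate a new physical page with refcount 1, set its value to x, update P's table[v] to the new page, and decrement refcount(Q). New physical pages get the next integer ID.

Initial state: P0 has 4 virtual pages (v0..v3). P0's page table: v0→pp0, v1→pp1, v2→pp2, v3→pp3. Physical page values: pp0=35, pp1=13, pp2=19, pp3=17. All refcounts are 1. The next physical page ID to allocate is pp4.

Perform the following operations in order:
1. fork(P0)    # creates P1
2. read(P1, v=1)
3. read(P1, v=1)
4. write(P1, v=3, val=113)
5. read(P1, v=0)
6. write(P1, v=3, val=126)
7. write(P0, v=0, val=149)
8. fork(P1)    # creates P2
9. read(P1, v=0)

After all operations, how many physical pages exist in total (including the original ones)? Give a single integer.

Answer: 6

Derivation:
Op 1: fork(P0) -> P1. 4 ppages; refcounts: pp0:2 pp1:2 pp2:2 pp3:2
Op 2: read(P1, v1) -> 13. No state change.
Op 3: read(P1, v1) -> 13. No state change.
Op 4: write(P1, v3, 113). refcount(pp3)=2>1 -> COPY to pp4. 5 ppages; refcounts: pp0:2 pp1:2 pp2:2 pp3:1 pp4:1
Op 5: read(P1, v0) -> 35. No state change.
Op 6: write(P1, v3, 126). refcount(pp4)=1 -> write in place. 5 ppages; refcounts: pp0:2 pp1:2 pp2:2 pp3:1 pp4:1
Op 7: write(P0, v0, 149). refcount(pp0)=2>1 -> COPY to pp5. 6 ppages; refcounts: pp0:1 pp1:2 pp2:2 pp3:1 pp4:1 pp5:1
Op 8: fork(P1) -> P2. 6 ppages; refcounts: pp0:2 pp1:3 pp2:3 pp3:1 pp4:2 pp5:1
Op 9: read(P1, v0) -> 35. No state change.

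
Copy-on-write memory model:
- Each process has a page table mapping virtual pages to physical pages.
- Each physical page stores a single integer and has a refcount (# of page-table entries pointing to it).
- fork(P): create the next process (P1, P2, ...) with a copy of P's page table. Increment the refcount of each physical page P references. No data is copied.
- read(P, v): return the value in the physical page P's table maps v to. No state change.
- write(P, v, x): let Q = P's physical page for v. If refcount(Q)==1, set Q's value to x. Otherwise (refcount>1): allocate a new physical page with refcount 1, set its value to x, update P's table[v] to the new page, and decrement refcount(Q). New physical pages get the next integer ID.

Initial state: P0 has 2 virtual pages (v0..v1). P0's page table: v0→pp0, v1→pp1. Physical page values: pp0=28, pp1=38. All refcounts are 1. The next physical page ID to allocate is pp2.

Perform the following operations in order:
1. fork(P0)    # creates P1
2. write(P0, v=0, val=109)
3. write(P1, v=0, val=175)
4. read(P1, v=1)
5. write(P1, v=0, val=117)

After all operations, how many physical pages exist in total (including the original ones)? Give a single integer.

Answer: 3

Derivation:
Op 1: fork(P0) -> P1. 2 ppages; refcounts: pp0:2 pp1:2
Op 2: write(P0, v0, 109). refcount(pp0)=2>1 -> COPY to pp2. 3 ppages; refcounts: pp0:1 pp1:2 pp2:1
Op 3: write(P1, v0, 175). refcount(pp0)=1 -> write in place. 3 ppages; refcounts: pp0:1 pp1:2 pp2:1
Op 4: read(P1, v1) -> 38. No state change.
Op 5: write(P1, v0, 117). refcount(pp0)=1 -> write in place. 3 ppages; refcounts: pp0:1 pp1:2 pp2:1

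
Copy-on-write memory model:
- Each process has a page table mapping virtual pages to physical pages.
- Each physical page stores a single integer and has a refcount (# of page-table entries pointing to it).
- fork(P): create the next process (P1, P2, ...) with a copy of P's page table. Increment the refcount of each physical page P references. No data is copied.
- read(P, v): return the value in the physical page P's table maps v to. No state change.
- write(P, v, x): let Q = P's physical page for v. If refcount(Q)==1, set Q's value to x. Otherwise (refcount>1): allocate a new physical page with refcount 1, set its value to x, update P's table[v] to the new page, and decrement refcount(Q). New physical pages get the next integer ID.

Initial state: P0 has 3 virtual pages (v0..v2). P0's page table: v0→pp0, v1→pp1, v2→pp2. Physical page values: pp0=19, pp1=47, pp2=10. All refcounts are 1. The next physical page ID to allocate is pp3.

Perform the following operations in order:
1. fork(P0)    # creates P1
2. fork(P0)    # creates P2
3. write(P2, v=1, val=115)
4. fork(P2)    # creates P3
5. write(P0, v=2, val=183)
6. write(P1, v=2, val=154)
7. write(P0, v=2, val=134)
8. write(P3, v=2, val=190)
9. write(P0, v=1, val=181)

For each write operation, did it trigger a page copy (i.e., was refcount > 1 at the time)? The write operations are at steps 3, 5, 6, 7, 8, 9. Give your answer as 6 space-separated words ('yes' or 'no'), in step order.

Op 1: fork(P0) -> P1. 3 ppages; refcounts: pp0:2 pp1:2 pp2:2
Op 2: fork(P0) -> P2. 3 ppages; refcounts: pp0:3 pp1:3 pp2:3
Op 3: write(P2, v1, 115). refcount(pp1)=3>1 -> COPY to pp3. 4 ppages; refcounts: pp0:3 pp1:2 pp2:3 pp3:1
Op 4: fork(P2) -> P3. 4 ppages; refcounts: pp0:4 pp1:2 pp2:4 pp3:2
Op 5: write(P0, v2, 183). refcount(pp2)=4>1 -> COPY to pp4. 5 ppages; refcounts: pp0:4 pp1:2 pp2:3 pp3:2 pp4:1
Op 6: write(P1, v2, 154). refcount(pp2)=3>1 -> COPY to pp5. 6 ppages; refcounts: pp0:4 pp1:2 pp2:2 pp3:2 pp4:1 pp5:1
Op 7: write(P0, v2, 134). refcount(pp4)=1 -> write in place. 6 ppages; refcounts: pp0:4 pp1:2 pp2:2 pp3:2 pp4:1 pp5:1
Op 8: write(P3, v2, 190). refcount(pp2)=2>1 -> COPY to pp6. 7 ppages; refcounts: pp0:4 pp1:2 pp2:1 pp3:2 pp4:1 pp5:1 pp6:1
Op 9: write(P0, v1, 181). refcount(pp1)=2>1 -> COPY to pp7. 8 ppages; refcounts: pp0:4 pp1:1 pp2:1 pp3:2 pp4:1 pp5:1 pp6:1 pp7:1

yes yes yes no yes yes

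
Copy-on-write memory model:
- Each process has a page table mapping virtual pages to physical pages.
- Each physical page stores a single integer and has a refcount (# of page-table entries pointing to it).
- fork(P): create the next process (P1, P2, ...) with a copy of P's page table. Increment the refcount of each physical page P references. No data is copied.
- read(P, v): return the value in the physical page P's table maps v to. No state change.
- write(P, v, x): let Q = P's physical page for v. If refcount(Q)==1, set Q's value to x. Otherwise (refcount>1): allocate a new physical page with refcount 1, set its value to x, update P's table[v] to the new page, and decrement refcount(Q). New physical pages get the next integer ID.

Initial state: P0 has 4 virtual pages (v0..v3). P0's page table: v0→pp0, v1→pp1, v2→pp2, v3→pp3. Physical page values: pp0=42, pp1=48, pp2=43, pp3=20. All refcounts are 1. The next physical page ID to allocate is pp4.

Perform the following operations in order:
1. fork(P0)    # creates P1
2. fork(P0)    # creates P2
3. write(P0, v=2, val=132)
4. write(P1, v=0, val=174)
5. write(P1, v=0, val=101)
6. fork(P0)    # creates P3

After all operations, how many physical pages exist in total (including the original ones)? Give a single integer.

Op 1: fork(P0) -> P1. 4 ppages; refcounts: pp0:2 pp1:2 pp2:2 pp3:2
Op 2: fork(P0) -> P2. 4 ppages; refcounts: pp0:3 pp1:3 pp2:3 pp3:3
Op 3: write(P0, v2, 132). refcount(pp2)=3>1 -> COPY to pp4. 5 ppages; refcounts: pp0:3 pp1:3 pp2:2 pp3:3 pp4:1
Op 4: write(P1, v0, 174). refcount(pp0)=3>1 -> COPY to pp5. 6 ppages; refcounts: pp0:2 pp1:3 pp2:2 pp3:3 pp4:1 pp5:1
Op 5: write(P1, v0, 101). refcount(pp5)=1 -> write in place. 6 ppages; refcounts: pp0:2 pp1:3 pp2:2 pp3:3 pp4:1 pp5:1
Op 6: fork(P0) -> P3. 6 ppages; refcounts: pp0:3 pp1:4 pp2:2 pp3:4 pp4:2 pp5:1

Answer: 6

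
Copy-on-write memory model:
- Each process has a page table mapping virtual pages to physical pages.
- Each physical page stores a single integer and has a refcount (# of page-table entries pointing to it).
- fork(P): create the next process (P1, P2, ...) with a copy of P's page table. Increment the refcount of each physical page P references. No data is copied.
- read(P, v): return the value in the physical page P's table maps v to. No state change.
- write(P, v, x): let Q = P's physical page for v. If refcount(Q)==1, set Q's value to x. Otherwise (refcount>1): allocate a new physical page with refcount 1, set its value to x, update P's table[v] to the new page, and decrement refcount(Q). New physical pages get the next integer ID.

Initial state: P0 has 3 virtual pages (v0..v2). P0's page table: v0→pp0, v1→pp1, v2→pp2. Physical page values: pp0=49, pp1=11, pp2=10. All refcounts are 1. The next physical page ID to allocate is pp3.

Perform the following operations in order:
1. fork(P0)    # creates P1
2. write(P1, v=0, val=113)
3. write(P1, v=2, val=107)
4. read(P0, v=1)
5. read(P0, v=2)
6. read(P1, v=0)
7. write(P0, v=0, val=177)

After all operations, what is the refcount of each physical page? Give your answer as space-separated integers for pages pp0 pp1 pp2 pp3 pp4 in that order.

Op 1: fork(P0) -> P1. 3 ppages; refcounts: pp0:2 pp1:2 pp2:2
Op 2: write(P1, v0, 113). refcount(pp0)=2>1 -> COPY to pp3. 4 ppages; refcounts: pp0:1 pp1:2 pp2:2 pp3:1
Op 3: write(P1, v2, 107). refcount(pp2)=2>1 -> COPY to pp4. 5 ppages; refcounts: pp0:1 pp1:2 pp2:1 pp3:1 pp4:1
Op 4: read(P0, v1) -> 11. No state change.
Op 5: read(P0, v2) -> 10. No state change.
Op 6: read(P1, v0) -> 113. No state change.
Op 7: write(P0, v0, 177). refcount(pp0)=1 -> write in place. 5 ppages; refcounts: pp0:1 pp1:2 pp2:1 pp3:1 pp4:1

Answer: 1 2 1 1 1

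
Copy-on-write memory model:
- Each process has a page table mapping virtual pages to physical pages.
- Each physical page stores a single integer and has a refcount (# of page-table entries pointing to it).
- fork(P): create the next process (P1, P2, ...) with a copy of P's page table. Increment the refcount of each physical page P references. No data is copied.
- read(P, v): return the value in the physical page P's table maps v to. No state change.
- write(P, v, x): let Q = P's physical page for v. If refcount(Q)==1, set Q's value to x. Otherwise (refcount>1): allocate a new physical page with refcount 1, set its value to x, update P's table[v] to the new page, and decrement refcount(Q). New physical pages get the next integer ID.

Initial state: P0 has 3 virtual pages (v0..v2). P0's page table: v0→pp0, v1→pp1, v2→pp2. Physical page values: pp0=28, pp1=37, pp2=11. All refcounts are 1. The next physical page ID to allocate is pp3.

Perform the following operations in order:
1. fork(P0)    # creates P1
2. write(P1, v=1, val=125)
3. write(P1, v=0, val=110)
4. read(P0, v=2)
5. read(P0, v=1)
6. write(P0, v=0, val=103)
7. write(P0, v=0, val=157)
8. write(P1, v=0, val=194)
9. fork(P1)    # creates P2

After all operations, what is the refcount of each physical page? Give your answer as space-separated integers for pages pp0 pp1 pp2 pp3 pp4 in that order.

Answer: 1 1 3 2 2

Derivation:
Op 1: fork(P0) -> P1. 3 ppages; refcounts: pp0:2 pp1:2 pp2:2
Op 2: write(P1, v1, 125). refcount(pp1)=2>1 -> COPY to pp3. 4 ppages; refcounts: pp0:2 pp1:1 pp2:2 pp3:1
Op 3: write(P1, v0, 110). refcount(pp0)=2>1 -> COPY to pp4. 5 ppages; refcounts: pp0:1 pp1:1 pp2:2 pp3:1 pp4:1
Op 4: read(P0, v2) -> 11. No state change.
Op 5: read(P0, v1) -> 37. No state change.
Op 6: write(P0, v0, 103). refcount(pp0)=1 -> write in place. 5 ppages; refcounts: pp0:1 pp1:1 pp2:2 pp3:1 pp4:1
Op 7: write(P0, v0, 157). refcount(pp0)=1 -> write in place. 5 ppages; refcounts: pp0:1 pp1:1 pp2:2 pp3:1 pp4:1
Op 8: write(P1, v0, 194). refcount(pp4)=1 -> write in place. 5 ppages; refcounts: pp0:1 pp1:1 pp2:2 pp3:1 pp4:1
Op 9: fork(P1) -> P2. 5 ppages; refcounts: pp0:1 pp1:1 pp2:3 pp3:2 pp4:2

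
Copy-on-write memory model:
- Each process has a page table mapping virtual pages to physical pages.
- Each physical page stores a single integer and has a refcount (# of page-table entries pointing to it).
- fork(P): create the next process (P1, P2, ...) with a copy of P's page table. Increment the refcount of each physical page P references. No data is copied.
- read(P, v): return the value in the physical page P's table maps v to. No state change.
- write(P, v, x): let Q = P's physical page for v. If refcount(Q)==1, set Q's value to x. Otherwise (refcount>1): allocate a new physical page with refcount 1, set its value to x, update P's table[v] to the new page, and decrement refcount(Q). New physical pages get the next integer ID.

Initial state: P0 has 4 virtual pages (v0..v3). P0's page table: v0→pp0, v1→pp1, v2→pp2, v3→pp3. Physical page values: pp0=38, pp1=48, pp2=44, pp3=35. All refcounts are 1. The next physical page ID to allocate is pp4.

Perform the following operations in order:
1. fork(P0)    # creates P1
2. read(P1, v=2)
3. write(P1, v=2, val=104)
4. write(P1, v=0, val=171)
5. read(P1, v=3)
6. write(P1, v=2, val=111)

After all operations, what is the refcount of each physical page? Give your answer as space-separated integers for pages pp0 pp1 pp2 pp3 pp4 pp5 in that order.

Answer: 1 2 1 2 1 1

Derivation:
Op 1: fork(P0) -> P1. 4 ppages; refcounts: pp0:2 pp1:2 pp2:2 pp3:2
Op 2: read(P1, v2) -> 44. No state change.
Op 3: write(P1, v2, 104). refcount(pp2)=2>1 -> COPY to pp4. 5 ppages; refcounts: pp0:2 pp1:2 pp2:1 pp3:2 pp4:1
Op 4: write(P1, v0, 171). refcount(pp0)=2>1 -> COPY to pp5. 6 ppages; refcounts: pp0:1 pp1:2 pp2:1 pp3:2 pp4:1 pp5:1
Op 5: read(P1, v3) -> 35. No state change.
Op 6: write(P1, v2, 111). refcount(pp4)=1 -> write in place. 6 ppages; refcounts: pp0:1 pp1:2 pp2:1 pp3:2 pp4:1 pp5:1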